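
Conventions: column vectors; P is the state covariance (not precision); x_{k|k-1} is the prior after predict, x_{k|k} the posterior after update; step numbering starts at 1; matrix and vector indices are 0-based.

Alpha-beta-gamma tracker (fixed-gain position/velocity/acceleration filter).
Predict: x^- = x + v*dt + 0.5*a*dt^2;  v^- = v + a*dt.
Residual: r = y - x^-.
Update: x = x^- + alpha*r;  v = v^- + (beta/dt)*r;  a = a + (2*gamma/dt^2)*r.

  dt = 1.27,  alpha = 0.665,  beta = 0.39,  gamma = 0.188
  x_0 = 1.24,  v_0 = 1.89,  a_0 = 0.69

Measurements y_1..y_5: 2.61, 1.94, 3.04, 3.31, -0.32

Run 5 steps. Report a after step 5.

a_post = -1.1964

step 1: x_pred=4.1968  r=-1.5868  x^+=3.1416  v^+=2.2790  a^+=0.3201
step 2: x_pred=6.2941  r=-4.3541  x^+=3.3986  v^+=1.3485  a^+=-0.6949
step 3: x_pred=4.5508  r=-1.5108  x^+=3.5461  v^+=0.0020  a^+=-1.0471
step 4: x_pred=2.7042  r=0.6058  x^+=3.1070  v^+=-1.1418  a^+=-0.9059
step 5: x_pred=0.9264  r=-1.2464  x^+=0.0975  v^+=-2.6750  a^+=-1.1964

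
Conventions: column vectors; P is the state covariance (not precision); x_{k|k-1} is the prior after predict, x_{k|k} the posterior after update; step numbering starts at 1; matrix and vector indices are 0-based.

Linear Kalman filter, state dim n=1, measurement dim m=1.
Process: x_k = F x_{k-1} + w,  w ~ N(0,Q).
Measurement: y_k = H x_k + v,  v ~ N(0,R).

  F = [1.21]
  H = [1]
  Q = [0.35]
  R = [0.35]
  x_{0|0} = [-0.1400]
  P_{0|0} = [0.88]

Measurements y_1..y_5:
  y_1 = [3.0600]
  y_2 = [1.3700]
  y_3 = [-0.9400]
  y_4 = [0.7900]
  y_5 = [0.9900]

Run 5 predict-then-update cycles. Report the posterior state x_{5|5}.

step 1: x^-=[-0.1694]  P^-=[1.6384]  S=[1.9884]  K=[0.8240]  nu=[3.2294]  x^+=[2.4916]  P^+=[0.2884]
step 2: x^-=[3.0148]  P^-=[0.7722]  S=[1.1222]  K=[0.6881]  nu=[-1.6448]  x^+=[1.8830]  P^+=[0.2408]
step 3: x^-=[2.2784]  P^-=[0.7026]  S=[1.0526]  K=[0.6675]  nu=[-3.2184]  x^+=[0.1301]  P^+=[0.2336]
step 4: x^-=[0.1575]  P^-=[0.6920]  S=[1.0420]  K=[0.6641]  nu=[0.6325]  x^+=[0.5775]  P^+=[0.2324]
step 5: x^-=[0.6988]  P^-=[0.6903]  S=[1.0403]  K=[0.6636]  nu=[0.2912]  x^+=[0.8920]  P^+=[0.2322]

x_post = [0.8920]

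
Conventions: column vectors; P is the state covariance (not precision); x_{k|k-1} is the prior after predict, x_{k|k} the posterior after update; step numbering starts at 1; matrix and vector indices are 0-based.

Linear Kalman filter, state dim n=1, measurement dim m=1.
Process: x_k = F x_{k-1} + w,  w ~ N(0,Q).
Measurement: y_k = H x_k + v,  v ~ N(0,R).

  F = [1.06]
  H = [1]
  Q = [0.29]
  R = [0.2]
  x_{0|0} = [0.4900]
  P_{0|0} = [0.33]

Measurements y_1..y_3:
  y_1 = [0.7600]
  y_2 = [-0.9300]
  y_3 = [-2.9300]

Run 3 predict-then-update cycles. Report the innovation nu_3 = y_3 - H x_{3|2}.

step 1: x^-=[0.5194]  P^-=[0.6608]  S=[0.8608]  K=[0.7677]  nu=[0.2406]  x^+=[0.7041]  P^+=[0.1535]
step 2: x^-=[0.7463]  P^-=[0.4625]  S=[0.6625]  K=[0.6981]  nu=[-1.6763]  x^+=[-0.4239]  P^+=[0.1396]
step 3: x^-=[-0.4494]  P^-=[0.4469]  S=[0.6469]  K=[0.6908]  nu=[-2.4806]  x^+=[-2.1631]  P^+=[0.1382]

innov = [-2.4806]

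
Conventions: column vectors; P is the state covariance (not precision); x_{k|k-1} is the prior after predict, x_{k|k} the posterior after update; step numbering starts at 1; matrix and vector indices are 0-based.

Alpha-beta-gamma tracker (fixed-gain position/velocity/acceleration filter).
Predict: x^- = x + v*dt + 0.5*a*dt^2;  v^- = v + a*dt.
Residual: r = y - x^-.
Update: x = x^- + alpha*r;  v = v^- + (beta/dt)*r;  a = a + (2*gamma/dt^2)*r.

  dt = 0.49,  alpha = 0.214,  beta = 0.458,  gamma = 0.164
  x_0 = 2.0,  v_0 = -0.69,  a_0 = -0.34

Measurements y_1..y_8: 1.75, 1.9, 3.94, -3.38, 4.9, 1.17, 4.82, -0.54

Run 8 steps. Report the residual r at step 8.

step 1: x_pred=1.6211  r=0.1289  x^+=1.6487  v^+=-0.7361  a^+=-0.1639
step 2: x_pred=1.2683  r=0.6317  x^+=1.4035  v^+=-0.2260  a^+=0.6991
step 3: x_pred=1.3767  r=2.5633  x^+=1.9252  v^+=2.5125  a^+=4.2008
step 4: x_pred=3.6607  r=-7.0407  x^+=2.1540  v^+=-2.0100  a^+=-5.4174
step 5: x_pred=0.5187  r=4.3813  x^+=1.4563  v^+=-0.5694  a^+=0.5678
step 6: x_pred=1.2455  r=-0.0755  x^+=1.2293  v^+=-0.3617  a^+=0.4647
step 7: x_pred=1.1079  r=3.7121  x^+=1.9023  v^+=3.3357  a^+=5.5358
step 8: x_pred=4.2014  r=-4.7414  x^+=3.1867  v^+=1.6165  a^+=-0.9414

resid = -4.7414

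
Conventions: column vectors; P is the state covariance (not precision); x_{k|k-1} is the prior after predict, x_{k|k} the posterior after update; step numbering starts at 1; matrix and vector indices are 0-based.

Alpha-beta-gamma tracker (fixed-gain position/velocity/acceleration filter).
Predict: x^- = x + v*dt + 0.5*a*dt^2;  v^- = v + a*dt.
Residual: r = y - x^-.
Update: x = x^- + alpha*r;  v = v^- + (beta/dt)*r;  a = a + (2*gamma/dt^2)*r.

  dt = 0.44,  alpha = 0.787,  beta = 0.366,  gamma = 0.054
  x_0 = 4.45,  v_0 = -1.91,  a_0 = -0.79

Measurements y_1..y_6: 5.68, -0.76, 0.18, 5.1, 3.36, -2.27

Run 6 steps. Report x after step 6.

x_post = -0.8481

step 1: x_pred=3.5331  r=2.1469  x^+=5.2227  v^+=-0.4718  a^+=0.4076
step 2: x_pred=5.0546  r=-5.8146  x^+=0.4785  v^+=-5.1291  a^+=-2.8360
step 3: x_pred=-2.0528  r=2.2328  x^+=-0.2956  v^+=-4.5197  a^+=-1.5905
step 4: x_pred=-2.4382  r=7.5382  x^+=3.4944  v^+=1.0510  a^+=2.6147
step 5: x_pred=4.2099  r=-0.8499  x^+=3.5410  v^+=1.4945  a^+=2.1406
step 6: x_pred=4.4058  r=-6.6758  x^+=-0.8481  v^+=-3.1167  a^+=-1.5835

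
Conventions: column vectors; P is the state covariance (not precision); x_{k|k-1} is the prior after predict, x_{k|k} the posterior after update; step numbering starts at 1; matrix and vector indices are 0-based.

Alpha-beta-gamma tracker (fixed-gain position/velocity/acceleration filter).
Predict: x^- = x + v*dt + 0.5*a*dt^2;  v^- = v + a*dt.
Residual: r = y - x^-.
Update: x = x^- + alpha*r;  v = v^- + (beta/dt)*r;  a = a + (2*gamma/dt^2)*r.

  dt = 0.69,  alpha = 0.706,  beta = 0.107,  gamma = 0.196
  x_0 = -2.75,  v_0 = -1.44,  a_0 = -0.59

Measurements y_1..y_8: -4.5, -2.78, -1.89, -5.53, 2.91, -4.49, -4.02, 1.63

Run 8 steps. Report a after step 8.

step 1: x_pred=-3.8840  r=-0.6160  x^+=-4.3189  v^+=-1.9426  a^+=-1.0971
step 2: x_pred=-5.9205  r=3.1405  x^+=-3.7033  v^+=-2.2126  a^+=1.4886
step 3: x_pred=-4.8757  r=2.9857  x^+=-2.7678  v^+=-0.7225  a^+=3.9469
step 4: x_pred=-2.3268  r=-3.2032  x^+=-4.5883  v^+=1.5041  a^+=1.3095
step 5: x_pred=-3.2387  r=6.1487  x^+=1.1023  v^+=3.3611  a^+=6.3720
step 6: x_pred=4.9383  r=-9.4283  x^+=-1.7181  v^+=6.2958  a^+=-1.3908
step 7: x_pred=2.2949  r=-6.3149  x^+=-2.1634  v^+=4.3568  a^+=-6.5902
step 8: x_pred=-0.7260  r=2.3560  x^+=0.9373  v^+=0.1749  a^+=-4.6504

a_post = -4.6504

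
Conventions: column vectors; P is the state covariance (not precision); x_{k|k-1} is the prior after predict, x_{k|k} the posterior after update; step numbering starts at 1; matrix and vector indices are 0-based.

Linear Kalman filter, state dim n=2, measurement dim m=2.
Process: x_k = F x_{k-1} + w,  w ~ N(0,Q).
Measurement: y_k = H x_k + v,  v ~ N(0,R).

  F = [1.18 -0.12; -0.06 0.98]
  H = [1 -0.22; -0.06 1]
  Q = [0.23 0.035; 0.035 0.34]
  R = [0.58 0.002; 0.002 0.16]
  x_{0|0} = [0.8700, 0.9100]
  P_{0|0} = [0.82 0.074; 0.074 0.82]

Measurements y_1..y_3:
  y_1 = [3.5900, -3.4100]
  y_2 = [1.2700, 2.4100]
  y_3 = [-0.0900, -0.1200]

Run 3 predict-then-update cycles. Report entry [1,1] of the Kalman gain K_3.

step 1: x^-=[0.9174, 0.8396]  P^-=[1.3626 -0.0334; -0.0334 1.1218]  S=[2.0116 -0.3604; -0.3604 1.2907]  K=[0.7001 0.1063; 0.0176 0.8756]  nu=[2.8573, -4.1946]  x^+=[2.4720, -2.7829]  P^+=[0.4158 0.0433; 0.0433 0.1427]
step 2: x^-=[3.2509, -2.8755]  P^-=[0.7987 0.0392; 0.0392 0.4735]  S=[1.3844 -0.1104; -0.1104 0.6316]  K=[0.5777 0.0871; 0.0127 0.7481]  nu=[-2.6135, 5.4806]  x^+=[2.2187, 1.1912]  P^+=[0.3431 0.0357; 0.0357 0.1219]
step 3: x^-=[2.4752, 1.0342]  P^-=[0.6993 0.0379; 0.0379 0.4541]  S=[1.2846 -0.1015; -0.1015 0.6120]  K=[0.5445 0.0836; 0.0102 0.7399]  nu=[-2.3376, -1.0057]  x^+=[1.1182, 0.2664]  P^+=[0.3234 0.0339; 0.0339 0.1204]

K[1,1] = 0.7399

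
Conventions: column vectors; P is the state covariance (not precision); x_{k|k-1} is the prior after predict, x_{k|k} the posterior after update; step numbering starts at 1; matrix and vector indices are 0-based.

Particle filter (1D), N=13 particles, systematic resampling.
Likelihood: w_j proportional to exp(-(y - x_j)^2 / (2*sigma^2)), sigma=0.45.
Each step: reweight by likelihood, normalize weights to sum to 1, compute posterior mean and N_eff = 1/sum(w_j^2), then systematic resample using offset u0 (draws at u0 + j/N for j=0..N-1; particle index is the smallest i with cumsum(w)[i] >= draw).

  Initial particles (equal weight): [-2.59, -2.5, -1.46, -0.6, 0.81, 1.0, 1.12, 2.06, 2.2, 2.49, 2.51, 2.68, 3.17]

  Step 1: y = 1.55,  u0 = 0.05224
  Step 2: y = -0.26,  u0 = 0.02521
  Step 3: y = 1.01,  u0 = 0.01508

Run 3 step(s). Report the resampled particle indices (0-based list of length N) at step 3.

step 1: w=[0.0000, 0.0000, 0.0000, 0.0000, 0.1033, 0.1892, 0.2530, 0.2101, 0.1407, 0.0451, 0.0410, 0.0171, 0.0006]  mean=1.5613  Neff=5.6057  idx=[4, 5, 5, 5, 6, 6, 6, 7, 7, 7, 8, 9, 10]
step 2: w=[0.4056, 0.1359, 0.1359, 0.1359, 0.0622, 0.0622, 0.0622, 0.0000, 0.0000, 0.0000, 0.0000, 0.0000, 0.0000]  mean=0.9454  Neff=4.3188  idx=[0, 0, 0, 0, 0, 1, 1, 2, 2, 3, 3, 4, 6]
step 3: w=[0.0727, 0.0727, 0.0727, 0.0727, 0.0727, 0.0802, 0.0802, 0.0802, 0.0802, 0.0802, 0.0802, 0.0778, 0.0778]  mean=0.9497  Neff=12.9736  idx=[0, 1, 2, 3, 4, 5, 6, 7, 8, 9, 10, 11, 12]

resampled_idx = [0, 1, 2, 3, 4, 5, 6, 7, 8, 9, 10, 11, 12]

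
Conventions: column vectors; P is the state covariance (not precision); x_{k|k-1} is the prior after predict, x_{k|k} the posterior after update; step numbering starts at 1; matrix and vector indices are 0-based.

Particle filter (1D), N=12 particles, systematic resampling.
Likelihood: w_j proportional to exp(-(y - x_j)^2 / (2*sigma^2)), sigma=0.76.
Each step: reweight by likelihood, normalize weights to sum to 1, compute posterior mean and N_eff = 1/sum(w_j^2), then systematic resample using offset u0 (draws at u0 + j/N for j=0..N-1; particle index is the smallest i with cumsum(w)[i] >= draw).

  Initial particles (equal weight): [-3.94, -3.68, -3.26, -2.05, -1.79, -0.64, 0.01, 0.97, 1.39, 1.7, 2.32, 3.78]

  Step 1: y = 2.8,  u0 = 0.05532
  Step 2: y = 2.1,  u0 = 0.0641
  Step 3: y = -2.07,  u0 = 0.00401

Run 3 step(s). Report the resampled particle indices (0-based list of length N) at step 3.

step 1: w=[0.0000, 0.0000, 0.0000, 0.0000, 0.0000, 0.0000, 0.0006, 0.0299, 0.0972, 0.1906, 0.4450, 0.2366]  mean=2.4149  Neff=3.3255  idx=[8, 9, 9, 9, 10, 10, 10, 10, 10, 11, 11, 11]
step 2: w=[0.0777, 0.1047, 0.1047, 0.1047, 0.1153, 0.1153, 0.1153, 0.1153, 0.1153, 0.0105, 0.0105, 0.0105]  mean=2.0987  Neff=9.4521  idx=[0, 1, 2, 3, 4, 4, 5, 6, 6, 7, 8, 10]
step 3: w=[0.6927, 0.0995, 0.0995, 0.0995, 0.0012, 0.0012, 0.0012, 0.0012, 0.0012, 0.0012, 0.0012, 0.0000]  mean=1.4907  Neff=1.9625  idx=[0, 0, 0, 0, 0, 0, 0, 0, 0, 1, 2, 3]

resampled_idx = [0, 0, 0, 0, 0, 0, 0, 0, 0, 1, 2, 3]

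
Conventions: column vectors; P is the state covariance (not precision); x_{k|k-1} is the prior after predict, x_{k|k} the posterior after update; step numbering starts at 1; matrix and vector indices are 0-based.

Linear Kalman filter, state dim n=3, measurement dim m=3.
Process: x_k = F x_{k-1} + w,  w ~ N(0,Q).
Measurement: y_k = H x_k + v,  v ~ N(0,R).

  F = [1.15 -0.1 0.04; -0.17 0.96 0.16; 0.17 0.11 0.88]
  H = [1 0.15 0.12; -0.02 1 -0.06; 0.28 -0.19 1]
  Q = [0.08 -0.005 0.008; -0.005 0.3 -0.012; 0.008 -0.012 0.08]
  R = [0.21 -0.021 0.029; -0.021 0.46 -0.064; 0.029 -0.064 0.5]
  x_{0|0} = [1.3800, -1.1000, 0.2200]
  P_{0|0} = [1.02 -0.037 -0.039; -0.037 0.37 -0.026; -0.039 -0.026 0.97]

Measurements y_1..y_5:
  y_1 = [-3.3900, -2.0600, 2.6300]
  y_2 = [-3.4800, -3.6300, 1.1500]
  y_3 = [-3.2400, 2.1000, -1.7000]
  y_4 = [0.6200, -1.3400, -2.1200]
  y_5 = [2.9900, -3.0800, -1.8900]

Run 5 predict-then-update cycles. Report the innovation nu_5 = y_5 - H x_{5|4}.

step 1: x^-=[1.7058, -1.2554, 0.3072]  P^-=[1.4393 -0.2827 0.1959; -0.2827 0.7015 0.1112; 0.1959 0.1112 0.8470]  S=[1.6435 -0.2324 0.7721; -0.2324 1.1636 -0.2312; 0.7721 -0.2312 1.5827]  K=[0.8595 -0.1107 -0.0231; -0.0336 0.6034 0.0405; -0.0764 0.1557 0.6165]  nu=[-4.9444, -0.7521, 1.6066]  x^+=[-2.4976, -1.4780, 1.5586]  P^+=[0.1978 -0.0664 -0.0476; -0.0664 0.2775 0.0520; -0.0476 0.0520 0.3193]
step 2: x^-=[-2.6621, -0.7449, 0.7844]  P^-=[0.3554 -0.1500 -0.0052; -0.1500 0.6098 0.0976; -0.0052 0.0976 0.3297]  S=[0.5411 -0.0774 0.1799; -0.0774 1.0654 -0.1453; 0.1799 -0.1453 0.8555]  K=[0.5992 -0.1036 -0.0001; -0.0145 0.5727 0.0299; -0.0205 0.1245 0.3874]  nu=[-0.8003, -2.8913, 0.9695]  x^+=[-2.8421, -2.3602, 0.8164]  P^+=[0.1400 -0.0590 -0.0265; -0.0590 0.2633 0.0444; -0.0265 0.0444 0.2010]
step 3: x^-=[-2.9997, -1.6520, -0.0243]  P^-=[0.2789 -0.1262 0.0024; -0.1262 0.5862 0.0731; 0.0024 0.0731 0.2414]  S=[0.4710 -0.0583 0.1498; -0.0583 1.0435 -0.1534; 0.1498 -0.1534 0.7714]  K=[0.5371 -0.0947 0.0123; 0.0018 0.5625 0.0161; 0.0022 0.1027 0.3158]  nu=[0.0105, 3.6906, -1.1496]  x^+=[-3.3576, 0.4054, -0.0084]  P^+=[0.1254 -0.0542 -0.0176; -0.0542 0.2588 0.0364; -0.0176 0.0364 0.1632]
step 4: x^-=[-3.9021, 0.9586, -0.5336]  P^-=[0.2592 -0.1163 0.0085; -0.1163 0.5761 0.0604; 0.0085 0.0604 0.2129]  S=[0.4545 -0.0511 0.1444; -0.0511 1.0344 -0.1599; 0.1444 -0.1599 0.7482]  K=[0.5181 -0.0895 0.0188; 0.0103 0.5574 0.0081; 0.0132 0.0913 0.2894]  nu=[4.4424, -2.4087, -0.3116]  x^+=[-1.3911, -0.3410, -0.7850]  P^+=[0.1206 -0.0516 -0.0134; -0.0516 0.2566 0.0319; -0.0134 0.0319 0.1490]
step 5: x^-=[-1.5971, -0.2165, -0.9648]  P^-=[0.2526 -0.1118 0.0120; -0.1118 0.5711 0.0543; 0.0120 0.0543 0.2022]  S=[0.4497 -0.0480 0.1436; -0.0480 1.0299 -0.1634; 0.1436 -0.1634 0.7407]  K=[0.5114 -0.0868 0.0221; 0.0143 0.5548 0.0041; 0.0189 0.0858 0.2789]  nu=[4.7353, -2.9533, -0.5191]  x^+=[1.0693, -1.7893, -1.2736]  P^+=[0.1188 -0.0504 -0.0114; -0.0504 0.2554 0.0296; -0.0114 0.0296 0.1433]

innov = [4.7353, -2.9533, -0.5191]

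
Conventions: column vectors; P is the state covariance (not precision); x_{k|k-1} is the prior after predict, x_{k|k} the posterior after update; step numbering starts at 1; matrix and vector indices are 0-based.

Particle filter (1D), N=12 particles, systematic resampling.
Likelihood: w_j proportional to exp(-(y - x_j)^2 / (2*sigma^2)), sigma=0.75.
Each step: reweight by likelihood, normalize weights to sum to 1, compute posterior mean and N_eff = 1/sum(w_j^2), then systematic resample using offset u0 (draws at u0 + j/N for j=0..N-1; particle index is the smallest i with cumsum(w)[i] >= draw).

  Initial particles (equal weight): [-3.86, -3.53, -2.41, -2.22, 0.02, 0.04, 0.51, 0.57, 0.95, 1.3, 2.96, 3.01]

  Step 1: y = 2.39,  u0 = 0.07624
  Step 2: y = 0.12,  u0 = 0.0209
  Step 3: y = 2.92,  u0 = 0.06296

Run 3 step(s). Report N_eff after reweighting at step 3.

N_eff = 9.5475

step 1: w=[0.0000, 0.0000, 0.0000, 0.0000, 0.0033, 0.0036, 0.0208, 0.0254, 0.0763, 0.1676, 0.3609, 0.3423]  mean=2.4141  Neff=3.5411  idx=[8, 9, 9, 10, 10, 10, 10, 11, 11, 11, 11, 11]
step 2: w=[0.4805, 0.2571, 0.2571, 0.0007, 0.0007, 0.0007, 0.0007, 0.0005, 0.0005, 0.0005, 0.0005, 0.0005]  mean=1.1409  Neff=2.7546  idx=[0, 0, 0, 0, 0, 0, 1, 1, 1, 2, 2, 2]
step 3: w=[0.0411, 0.0411, 0.0411, 0.0411, 0.0411, 0.0411, 0.1256, 0.1256, 0.1256, 0.1256, 0.1256, 0.1256]  mean=1.2137  Neff=9.5475  idx=[1, 3, 5, 6, 7, 7, 8, 9, 9, 10, 11, 11]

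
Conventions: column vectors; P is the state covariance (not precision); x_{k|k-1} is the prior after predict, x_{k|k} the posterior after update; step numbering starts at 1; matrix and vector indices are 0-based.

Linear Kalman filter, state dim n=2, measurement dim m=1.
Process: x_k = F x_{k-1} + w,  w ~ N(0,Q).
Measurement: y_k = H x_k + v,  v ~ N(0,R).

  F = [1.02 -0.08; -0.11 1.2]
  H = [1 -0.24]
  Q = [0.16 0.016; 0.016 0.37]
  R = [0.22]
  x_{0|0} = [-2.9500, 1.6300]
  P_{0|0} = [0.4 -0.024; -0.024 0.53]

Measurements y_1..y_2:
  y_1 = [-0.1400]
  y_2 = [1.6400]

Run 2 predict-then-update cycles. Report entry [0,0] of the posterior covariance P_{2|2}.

P_post[0,0] = 0.1723

step 1: x^-=[-3.1394, 2.2805]  P^-=[0.5835 -0.1093; -0.1093 1.1444]  S=[0.9219]  K=[0.6614; -0.4165]  nu=[3.5467]  x^+=[-0.7937, 0.8031]  P^+=[0.1802 0.1446; 0.1446 0.9844]
step 2: x^-=[-0.8738, 1.0511]  P^-=[0.3302 0.0796; 0.0796 1.7516]  S=[0.6129]  K=[0.5076; -0.5561]  nu=[2.7660]  x^+=[0.5302, -0.4870]  P^+=[0.1723 0.2526; 0.2526 1.5621]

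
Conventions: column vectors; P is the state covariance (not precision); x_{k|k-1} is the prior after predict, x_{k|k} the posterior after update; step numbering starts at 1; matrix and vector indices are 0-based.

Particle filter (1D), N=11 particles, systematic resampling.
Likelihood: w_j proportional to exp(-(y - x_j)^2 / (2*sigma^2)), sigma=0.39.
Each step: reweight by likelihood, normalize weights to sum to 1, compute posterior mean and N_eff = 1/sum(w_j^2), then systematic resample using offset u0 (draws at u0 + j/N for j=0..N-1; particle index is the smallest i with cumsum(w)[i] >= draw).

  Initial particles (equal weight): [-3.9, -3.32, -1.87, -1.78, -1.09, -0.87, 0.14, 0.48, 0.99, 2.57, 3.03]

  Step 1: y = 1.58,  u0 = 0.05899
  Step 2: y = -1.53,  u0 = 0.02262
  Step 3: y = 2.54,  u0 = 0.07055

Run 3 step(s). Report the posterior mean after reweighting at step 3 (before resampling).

step 1: w=[0.0000, 0.0000, 0.0000, 0.0000, 0.0000, 0.0000, 0.0029, 0.0494, 0.8399, 0.1052, 0.0026]  mean=1.1339  Neff=1.3909  idx=[8, 8, 8, 8, 8, 8, 8, 8, 8, 8, 9]
step 2: w=[0.1000, 0.1000, 0.1000, 0.1000, 0.1000, 0.1000, 0.1000, 0.1000, 0.1000, 0.1000, 0.0000]  mean=0.9900  Neff=10.0000  idx=[0, 1, 2, 2, 3, 4, 5, 6, 7, 8, 9]
step 3: w=[0.0909, 0.0909, 0.0909, 0.0909, 0.0909, 0.0909, 0.0909, 0.0909, 0.0909, 0.0909, 0.0909]  mean=0.9900  Neff=11.0000  idx=[0, 1, 2, 3, 4, 5, 6, 7, 8, 9, 10]

post_mean = 0.9900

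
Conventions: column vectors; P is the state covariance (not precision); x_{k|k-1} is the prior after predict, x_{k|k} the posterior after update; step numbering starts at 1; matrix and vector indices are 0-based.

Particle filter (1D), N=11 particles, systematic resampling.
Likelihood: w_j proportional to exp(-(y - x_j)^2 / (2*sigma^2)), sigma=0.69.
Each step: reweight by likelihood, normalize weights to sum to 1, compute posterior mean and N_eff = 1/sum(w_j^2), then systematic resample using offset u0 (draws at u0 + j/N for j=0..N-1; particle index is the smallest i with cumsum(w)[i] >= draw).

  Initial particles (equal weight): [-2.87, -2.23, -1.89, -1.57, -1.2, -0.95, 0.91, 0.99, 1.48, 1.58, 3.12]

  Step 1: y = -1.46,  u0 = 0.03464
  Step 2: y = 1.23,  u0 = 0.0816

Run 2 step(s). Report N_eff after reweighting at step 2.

step 1: w=[0.0297, 0.1287, 0.1976, 0.2369, 0.2235, 0.1826, 0.0007, 0.0004, 0.0000, 0.0000, 0.0000]  mean=-1.5581  Neff=5.1063  idx=[1, 1, 2, 2, 3, 3, 3, 4, 4, 5, 5]
step 2: w=[0.0002, 0.0002, 0.0020, 0.0020, 0.0143, 0.0143, 0.0143, 0.1094, 0.1094, 0.3670, 0.3670]  mean=-1.0355  Neff=3.4028  idx=[7, 8, 8, 9, 9, 9, 9, 10, 10, 10, 10]

N_eff = 3.4028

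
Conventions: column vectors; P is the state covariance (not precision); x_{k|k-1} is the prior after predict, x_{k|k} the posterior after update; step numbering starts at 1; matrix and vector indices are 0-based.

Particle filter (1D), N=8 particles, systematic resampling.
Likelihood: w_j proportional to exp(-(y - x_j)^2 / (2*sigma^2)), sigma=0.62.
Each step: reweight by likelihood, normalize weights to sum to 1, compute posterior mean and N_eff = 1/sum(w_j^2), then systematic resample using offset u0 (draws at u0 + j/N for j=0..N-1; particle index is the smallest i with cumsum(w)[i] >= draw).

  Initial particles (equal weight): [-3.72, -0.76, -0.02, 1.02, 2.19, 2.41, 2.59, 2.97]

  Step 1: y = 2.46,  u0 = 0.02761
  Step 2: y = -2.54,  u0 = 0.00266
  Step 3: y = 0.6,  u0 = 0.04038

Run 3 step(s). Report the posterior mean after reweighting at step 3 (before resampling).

post_mean = 2.1900

step 1: w=[0.0000, 0.0000, 0.0001, 0.0184, 0.2482, 0.2719, 0.2669, 0.1945]  mean=2.4866  Neff=4.0825  idx=[4, 4, 5, 5, 5, 6, 6, 7]
step 2: w=[0.4546, 0.4546, 0.0285, 0.0285, 0.0285, 0.0027, 0.0027, 0.0000]  mean=2.2110  Neff=2.4054  idx=[0, 0, 0, 0, 1, 1, 1, 1]
step 3: w=[0.1250, 0.1250, 0.1250, 0.1250, 0.1250, 0.1250, 0.1250, 0.1250]  mean=2.1900  Neff=8.0000  idx=[0, 1, 2, 3, 4, 5, 6, 7]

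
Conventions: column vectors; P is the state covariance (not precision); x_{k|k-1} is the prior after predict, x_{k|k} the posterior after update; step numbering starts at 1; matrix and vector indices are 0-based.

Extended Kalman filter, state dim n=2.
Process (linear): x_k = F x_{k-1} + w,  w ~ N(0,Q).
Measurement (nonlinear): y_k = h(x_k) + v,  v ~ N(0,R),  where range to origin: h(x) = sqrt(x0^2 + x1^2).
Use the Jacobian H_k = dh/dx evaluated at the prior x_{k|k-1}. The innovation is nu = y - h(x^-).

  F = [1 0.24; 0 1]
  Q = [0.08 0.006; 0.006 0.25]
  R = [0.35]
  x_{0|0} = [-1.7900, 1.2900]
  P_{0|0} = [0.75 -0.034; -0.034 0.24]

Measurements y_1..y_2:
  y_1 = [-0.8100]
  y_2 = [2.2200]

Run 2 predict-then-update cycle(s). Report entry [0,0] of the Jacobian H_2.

step 1: x^-=[-1.4804, 1.2900]  P^-=[0.8275 0.0296; 0.0296 0.4900]  H_jac=[-0.7539 0.6570]  S=[1.0025]  K=[-0.6029; 0.2988]  nu=[-2.7736]  x^+=[0.1918, 0.4611]  P^+=[0.4631 0.2102; 0.2102 0.4005]
step 2: x^-=[0.3025, 0.4611]  P^-=[0.6671 0.3123; 0.3123 0.6505]  H_jac=[0.5485 0.8361]  S=[1.2920]  K=[0.4853; 0.5536]  nu=[1.6685]  x^+=[1.1123, 1.3848]  P^+=[0.3627 -0.0348; -0.0348 0.2545]

H_jac[0,0] = 0.5485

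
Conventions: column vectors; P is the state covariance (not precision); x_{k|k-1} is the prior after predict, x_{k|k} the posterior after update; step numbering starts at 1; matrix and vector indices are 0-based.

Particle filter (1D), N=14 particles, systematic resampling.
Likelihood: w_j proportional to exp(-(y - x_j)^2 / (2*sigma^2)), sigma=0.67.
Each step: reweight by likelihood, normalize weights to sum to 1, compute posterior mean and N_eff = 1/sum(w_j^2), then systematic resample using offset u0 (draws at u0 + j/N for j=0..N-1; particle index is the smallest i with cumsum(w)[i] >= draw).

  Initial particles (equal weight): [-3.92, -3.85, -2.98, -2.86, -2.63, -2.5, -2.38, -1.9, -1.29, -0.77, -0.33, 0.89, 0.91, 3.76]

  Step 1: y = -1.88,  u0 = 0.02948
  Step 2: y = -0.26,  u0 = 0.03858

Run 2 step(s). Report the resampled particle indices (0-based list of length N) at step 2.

step 1: w=[0.0021, 0.0029, 0.0569, 0.0751, 0.1169, 0.1426, 0.1656, 0.2187, 0.1485, 0.0555, 0.0151, 0.0000, 0.0000, 0.0000]  mean=-2.1167  Neff=6.9672  idx=[2, 3, 4, 4, 5, 5, 6, 6, 7, 7, 7, 8, 8, 9]
step 2: w=[0.0002, 0.0003, 0.0012, 0.0012, 0.0024, 0.0024, 0.0044, 0.0044, 0.0325, 0.0325, 0.0325, 0.1995, 0.1995, 0.4868]  mean=-1.1159  Neff=3.1267  idx=[8, 10, 11, 11, 12, 12, 12, 13, 13, 13, 13, 13, 13, 13]

resampled_idx = [8, 10, 11, 11, 12, 12, 12, 13, 13, 13, 13, 13, 13, 13]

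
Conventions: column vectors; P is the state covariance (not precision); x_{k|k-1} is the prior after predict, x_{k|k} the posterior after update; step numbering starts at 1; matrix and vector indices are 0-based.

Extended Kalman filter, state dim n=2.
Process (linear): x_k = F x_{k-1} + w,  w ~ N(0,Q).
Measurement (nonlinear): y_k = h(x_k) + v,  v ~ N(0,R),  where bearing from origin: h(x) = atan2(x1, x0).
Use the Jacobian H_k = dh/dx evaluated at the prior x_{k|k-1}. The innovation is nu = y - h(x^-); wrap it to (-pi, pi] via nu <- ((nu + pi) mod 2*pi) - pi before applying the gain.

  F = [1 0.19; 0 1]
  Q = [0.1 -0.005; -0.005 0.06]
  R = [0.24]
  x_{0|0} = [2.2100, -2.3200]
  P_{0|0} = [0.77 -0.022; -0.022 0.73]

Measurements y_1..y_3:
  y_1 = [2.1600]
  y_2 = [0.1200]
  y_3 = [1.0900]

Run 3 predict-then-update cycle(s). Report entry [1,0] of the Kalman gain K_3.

step 1: x^-=[1.7692, -2.3200]  P^-=[0.8880 0.1117; 0.1117 0.7900]  H_jac=[0.2725 0.2078]  S=[0.3527]  K=[0.7519; 0.5518]  nu=[3.0793]  x^+=[4.0846, -0.6209]  P^+=[0.6886 -0.0346; -0.0346 0.6826]
step 2: x^-=[3.9666, -0.6209]  P^-=[0.8000 0.0900; 0.0900 0.7426]  H_jac=[0.0385 0.2461]  S=[0.2879]  K=[0.1840; 0.6469]  nu=[0.2753]  x^+=[4.0173, -0.4428]  P^+=[0.7903 0.0558; 0.0558 0.6222]
step 3: x^-=[3.9331, -0.4428]  P^-=[0.9339 0.1690; 0.1690 0.6822]  H_jac=[0.0283 0.2511]  S=[0.2861]  K=[0.2405; 0.6152]  nu=[1.2021]  x^+=[4.2223, 0.2967]  P^+=[0.9174 0.1266; 0.1266 0.5738]

K[1,0] = 0.6152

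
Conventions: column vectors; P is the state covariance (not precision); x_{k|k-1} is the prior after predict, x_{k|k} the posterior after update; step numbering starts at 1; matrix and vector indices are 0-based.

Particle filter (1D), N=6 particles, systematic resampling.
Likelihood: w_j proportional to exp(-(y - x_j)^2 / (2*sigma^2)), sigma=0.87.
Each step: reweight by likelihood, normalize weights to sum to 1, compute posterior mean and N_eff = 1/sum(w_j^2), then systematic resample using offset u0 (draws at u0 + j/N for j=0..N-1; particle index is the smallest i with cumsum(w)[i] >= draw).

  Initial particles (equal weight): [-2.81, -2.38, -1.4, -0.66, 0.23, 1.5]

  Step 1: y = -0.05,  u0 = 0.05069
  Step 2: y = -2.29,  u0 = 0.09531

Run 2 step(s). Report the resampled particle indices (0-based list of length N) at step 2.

step 1: w=[0.0029, 0.0122, 0.1321, 0.3445, 0.4182, 0.0901]  mean=-0.2181  Neff=3.1318  idx=[2, 3, 3, 4, 4, 4]
step 2: w=[0.6025, 0.1758, 0.1758, 0.0153, 0.0153, 0.0153]  mean=-1.0649  Neff=2.3503  idx=[0, 0, 0, 0, 1, 2]

resampled_idx = [0, 0, 0, 0, 1, 2]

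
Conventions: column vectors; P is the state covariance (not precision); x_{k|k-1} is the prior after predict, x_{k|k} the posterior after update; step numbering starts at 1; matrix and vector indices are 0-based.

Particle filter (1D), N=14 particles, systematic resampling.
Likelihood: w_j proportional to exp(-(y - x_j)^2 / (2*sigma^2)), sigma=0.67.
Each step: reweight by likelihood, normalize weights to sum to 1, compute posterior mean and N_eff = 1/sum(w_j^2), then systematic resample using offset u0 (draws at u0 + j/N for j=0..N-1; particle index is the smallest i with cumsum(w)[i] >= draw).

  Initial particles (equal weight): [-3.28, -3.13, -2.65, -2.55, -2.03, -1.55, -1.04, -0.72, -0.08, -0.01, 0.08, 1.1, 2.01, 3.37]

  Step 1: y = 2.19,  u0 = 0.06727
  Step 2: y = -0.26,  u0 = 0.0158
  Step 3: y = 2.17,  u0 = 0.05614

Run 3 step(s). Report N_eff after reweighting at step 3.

N_eff = 10.8177

step 1: w=[0.0000, 0.0000, 0.0000, 0.0000, 0.0000, 0.0000, 0.0000, 0.0001, 0.0022, 0.0031, 0.0048, 0.1826, 0.6617, 0.1455]  mean=2.0212  Neff=2.0310  idx=[11, 11, 12, 12, 12, 12, 12, 12, 12, 12, 12, 12, 13, 13]
step 2: w=[0.4440, 0.4440, 0.0112, 0.0112, 0.0112, 0.0112, 0.0112, 0.0112, 0.0112, 0.0112, 0.0112, 0.0112, 0.0000, 0.0000]  mean=1.2020  Neff=2.5286  idx=[0, 0, 0, 0, 0, 0, 1, 1, 1, 1, 1, 1, 1, 7]
step 3: w=[0.0607, 0.0607, 0.0607, 0.0607, 0.0607, 0.0607, 0.0607, 0.0607, 0.0607, 0.0607, 0.0607, 0.0607, 0.0607, 0.2111]  mean=1.2921  Neff=10.8177  idx=[0, 2, 3, 4, 5, 6, 7, 9, 10, 11, 12, 13, 13, 13]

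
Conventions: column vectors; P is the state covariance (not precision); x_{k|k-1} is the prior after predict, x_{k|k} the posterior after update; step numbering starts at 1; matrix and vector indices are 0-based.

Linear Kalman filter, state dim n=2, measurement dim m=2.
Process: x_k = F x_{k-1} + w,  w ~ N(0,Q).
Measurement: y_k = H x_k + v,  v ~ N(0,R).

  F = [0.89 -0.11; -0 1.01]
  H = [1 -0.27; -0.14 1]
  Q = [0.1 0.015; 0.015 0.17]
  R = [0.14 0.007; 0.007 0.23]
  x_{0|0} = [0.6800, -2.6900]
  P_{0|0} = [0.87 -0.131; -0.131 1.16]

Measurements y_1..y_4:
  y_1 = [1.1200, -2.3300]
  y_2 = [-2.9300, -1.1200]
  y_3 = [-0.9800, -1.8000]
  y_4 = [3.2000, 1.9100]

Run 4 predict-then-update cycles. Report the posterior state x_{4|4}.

step 1: x^-=[0.9011, -2.7169]  P^-=[0.8288 -0.2316; -0.2316 1.3533]  S=[1.1926 -0.7148; -0.7148 1.6644]  K=[0.8379 0.1510; -0.0021 0.8317]  nu=[-0.5147, 0.5131]  x^+=[0.5473, -2.2891]  P^+=[0.1344 0.0594; 0.0594 0.1996]
step 2: x^-=[0.7389, -2.3120]  P^-=[0.1972 0.0462; 0.0462 0.3736]  S=[0.3395 -0.0735; -0.0735 0.5945]  K=[0.5661 0.1013; -0.0280 0.6141]  nu=[-4.2932, 1.2955]  x^+=[-1.5603, -1.3964]  P^+=[0.0908 0.0400; 0.0400 0.1466]
step 3: x^-=[-1.2351, -1.4103]  P^-=[0.1658 0.0346; 0.0346 0.3196]  S=[0.3104 -0.0666; -0.0666 0.5431]  K=[0.5223 0.0850; -0.0433 0.5742]  nu=[-0.1257, -0.5626]  x^+=[-1.3486, -1.7279]  P^+=[0.0831 0.0349; 0.0349 0.1366]
step 4: x^-=[-1.0102, -1.7452]  P^-=[0.1607 0.0311; 0.0311 0.3094]  S=[0.3064 -0.0667; -0.0667 0.5338]  K=[0.5145 0.0805; -0.0479 0.5654]  nu=[3.7390, 3.5138]  x^+=[1.1962, 0.0626]  P^+=[0.0816 0.0335; 0.0335 0.1344]

x_post = [1.1962, 0.0626]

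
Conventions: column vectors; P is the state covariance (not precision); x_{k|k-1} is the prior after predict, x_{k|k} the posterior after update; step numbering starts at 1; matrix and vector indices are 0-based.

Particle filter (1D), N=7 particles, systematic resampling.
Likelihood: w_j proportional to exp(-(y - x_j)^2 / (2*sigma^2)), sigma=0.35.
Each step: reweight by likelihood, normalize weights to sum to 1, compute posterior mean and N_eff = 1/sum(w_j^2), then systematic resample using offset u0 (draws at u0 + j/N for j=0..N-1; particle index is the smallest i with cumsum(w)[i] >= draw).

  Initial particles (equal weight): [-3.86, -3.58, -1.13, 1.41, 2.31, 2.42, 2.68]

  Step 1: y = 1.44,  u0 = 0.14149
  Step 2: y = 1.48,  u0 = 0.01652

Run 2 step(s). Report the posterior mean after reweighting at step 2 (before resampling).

step 1: w=[0.0000, 0.0000, 0.0000, 0.9368, 0.0428, 0.0187, 0.0018]  mean=1.4696  Neff=1.1367  idx=[3, 3, 3, 3, 3, 3, 6]
step 2: w=[0.1666, 0.1666, 0.1666, 0.1666, 0.1666, 0.1666, 0.0005]  mean=1.4106  Neff=6.0057  idx=[0, 0, 1, 2, 3, 4, 5]

post_mean = 1.4106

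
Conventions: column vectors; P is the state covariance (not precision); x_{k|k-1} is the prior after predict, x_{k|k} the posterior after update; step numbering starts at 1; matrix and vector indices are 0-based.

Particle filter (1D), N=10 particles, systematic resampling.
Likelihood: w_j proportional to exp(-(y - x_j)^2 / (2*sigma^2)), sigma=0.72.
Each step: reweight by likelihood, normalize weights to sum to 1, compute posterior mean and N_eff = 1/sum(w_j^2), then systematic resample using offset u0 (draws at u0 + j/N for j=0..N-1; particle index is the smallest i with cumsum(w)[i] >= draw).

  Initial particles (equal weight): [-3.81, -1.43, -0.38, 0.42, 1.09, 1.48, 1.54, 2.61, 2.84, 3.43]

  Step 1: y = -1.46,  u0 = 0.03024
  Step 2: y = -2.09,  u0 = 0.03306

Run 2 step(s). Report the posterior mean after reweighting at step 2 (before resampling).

post_mean = -1.4067

step 1: w=[0.0036, 0.7325, 0.2380, 0.0242, 0.0014, 0.0002, 0.0001, 0.0000, 0.0000, 0.0000]  mean=-1.1393  Neff=1.6841  idx=[1, 1, 1, 1, 1, 1, 1, 1, 2, 2]
step 2: w=[0.1222, 0.1222, 0.1222, 0.1222, 0.1222, 0.1222, 0.1222, 0.1222, 0.0111, 0.0111]  mean=-1.4067  Neff=8.3497  idx=[0, 1, 1, 2, 3, 4, 5, 5, 6, 7]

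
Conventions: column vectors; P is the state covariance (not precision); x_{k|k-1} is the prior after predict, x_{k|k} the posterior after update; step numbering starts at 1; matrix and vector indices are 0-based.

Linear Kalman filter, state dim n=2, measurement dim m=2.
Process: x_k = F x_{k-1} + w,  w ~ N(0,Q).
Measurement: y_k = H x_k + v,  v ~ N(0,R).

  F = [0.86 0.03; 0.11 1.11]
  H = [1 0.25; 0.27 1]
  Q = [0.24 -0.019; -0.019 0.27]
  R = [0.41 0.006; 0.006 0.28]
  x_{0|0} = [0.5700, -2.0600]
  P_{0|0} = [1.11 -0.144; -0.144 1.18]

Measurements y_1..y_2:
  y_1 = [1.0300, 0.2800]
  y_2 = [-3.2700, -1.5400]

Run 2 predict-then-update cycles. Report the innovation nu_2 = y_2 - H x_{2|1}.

innov = [-4.0602, -1.5545]

step 1: x^-=[0.4284, -2.2239]  P^-=[1.0546 -0.0126; -0.0126 1.7021]  S=[1.5647 0.7028; 0.7028 2.0522]  K=[0.7238 -0.1153; -0.1275 0.8714]  nu=[1.1576, 2.3882]  x^+=[0.9909, -0.2903]  P^+=[0.3250 -0.1157; -0.1157 0.2745]
step 2: x^-=[0.8435, -0.2133]  P^-=[0.4746 -0.0899; -0.0899 0.5839]  S=[0.8762 0.1841; 0.1841 0.8499]  K=[0.5308 -0.0700; -0.0779 0.6753]  nu=[-4.0602, -1.5545]  x^+=[-1.2027, -0.9465]  P^+=[0.2373 -0.0805; -0.0805 0.2103]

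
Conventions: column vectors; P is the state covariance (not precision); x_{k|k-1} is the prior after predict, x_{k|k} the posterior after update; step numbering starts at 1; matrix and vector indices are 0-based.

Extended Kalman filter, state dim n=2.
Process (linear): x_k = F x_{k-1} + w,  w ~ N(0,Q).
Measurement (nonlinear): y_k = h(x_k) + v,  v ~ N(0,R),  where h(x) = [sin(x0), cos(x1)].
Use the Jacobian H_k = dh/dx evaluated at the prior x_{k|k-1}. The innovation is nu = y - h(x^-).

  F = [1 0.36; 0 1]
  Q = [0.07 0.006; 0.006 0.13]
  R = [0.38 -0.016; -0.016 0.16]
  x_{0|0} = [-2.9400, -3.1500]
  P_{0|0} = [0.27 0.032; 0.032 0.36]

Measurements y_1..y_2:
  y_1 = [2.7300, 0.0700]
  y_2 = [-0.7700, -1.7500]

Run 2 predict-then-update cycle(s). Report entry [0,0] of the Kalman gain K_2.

K[0,0] = 0.5475

step 1: x^-=[-4.0740, -3.1500]  P^-=[0.4097 0.1676; 0.1676 0.4900]  H_jac=[-0.5959 0.0000; 0.0000 -0.0084]  S=[0.5255 -0.0152; -0.0152 0.1600]  K=[-0.4661 -0.0530; -0.1913 -0.0439]  nu=[1.9269, 1.0700]  x^+=[-5.0289, -3.5656]  P^+=[0.2958 0.1208; 0.1208 0.4707]
step 2: x^-=[-6.3125, -3.5656]  P^-=[0.5138 0.2963; 0.2963 0.6007]  H_jac=[0.9996 0.0000; 0.0000 -0.4114]  S=[0.8934 -0.1378; -0.1378 0.2617]  K=[0.5475 -0.1774; 0.2022 -0.8379]  nu=[-0.7407, -0.8386]  x^+=[-6.5693, -3.0127]  P^+=[0.2110 0.0903; 0.0903 0.3337]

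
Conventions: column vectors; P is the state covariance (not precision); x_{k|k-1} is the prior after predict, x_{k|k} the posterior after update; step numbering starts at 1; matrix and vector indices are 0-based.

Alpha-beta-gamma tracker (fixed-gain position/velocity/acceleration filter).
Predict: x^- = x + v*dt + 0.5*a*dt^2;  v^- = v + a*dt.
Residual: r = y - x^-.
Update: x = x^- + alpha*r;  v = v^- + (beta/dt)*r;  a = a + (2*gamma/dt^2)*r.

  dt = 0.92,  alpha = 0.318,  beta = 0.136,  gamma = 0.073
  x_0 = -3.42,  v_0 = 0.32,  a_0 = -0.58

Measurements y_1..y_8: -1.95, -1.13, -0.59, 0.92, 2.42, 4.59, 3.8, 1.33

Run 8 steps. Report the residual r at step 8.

step 1: x_pred=-3.3711  r=1.4211  x^+=-2.9192  v^+=-0.0035  a^+=-0.3349
step 2: x_pred=-3.0641  r=1.9341  x^+=-2.4491  v^+=-0.0257  a^+=-0.0012
step 3: x_pred=-2.4732  r=1.8832  x^+=-1.8744  v^+=0.2515  a^+=0.3236
step 4: x_pred=-1.5060  r=2.4260  x^+=-0.7345  v^+=0.9079  a^+=0.7421
step 5: x_pred=0.4148  r=2.0052  x^+=1.0524  v^+=1.8870  a^+=1.0880
step 6: x_pred=3.2489  r=1.3411  x^+=3.6754  v^+=3.0862  a^+=1.3193
step 7: x_pred=7.0730  r=-3.2730  x^+=6.0322  v^+=3.8161  a^+=0.7547
step 8: x_pred=9.8624  r=-8.5324  x^+=7.1491  v^+=3.2491  a^+=-0.7171

resid = -8.5324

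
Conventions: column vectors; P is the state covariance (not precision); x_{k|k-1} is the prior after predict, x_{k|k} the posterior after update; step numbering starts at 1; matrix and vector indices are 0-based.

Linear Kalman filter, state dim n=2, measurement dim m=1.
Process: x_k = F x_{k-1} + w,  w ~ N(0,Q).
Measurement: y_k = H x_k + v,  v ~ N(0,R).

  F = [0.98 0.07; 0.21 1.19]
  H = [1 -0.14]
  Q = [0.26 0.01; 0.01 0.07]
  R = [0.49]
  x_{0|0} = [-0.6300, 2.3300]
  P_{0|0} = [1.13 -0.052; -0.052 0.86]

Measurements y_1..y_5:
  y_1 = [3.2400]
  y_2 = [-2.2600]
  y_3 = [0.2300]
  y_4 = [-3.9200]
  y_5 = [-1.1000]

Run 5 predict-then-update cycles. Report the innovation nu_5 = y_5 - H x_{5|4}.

innov = [0.5512]

step 1: x^-=[-0.4543, 2.6404]  P^-=[1.3423 0.2528; 0.2528 1.3117]  S=[1.7873]  K=[0.7313; 0.0387]  nu=[4.0640]  x^+=[2.5175, 2.7976]  P^+=[0.3866 0.2022; 0.2022 1.3090]
step 2: x^-=[2.6630, 3.8579]  P^-=[0.6655 0.4374; 0.4374 2.0418]  S=[1.0730]  K=[0.5631; 0.1412]  nu=[-4.3829]  x^+=[0.1949, 3.2388]  P^+=[0.3252 0.3521; 0.3521 2.0204]
step 3: x^-=[0.4177, 3.8951]  P^-=[0.6305 0.6610; 0.6610 3.1214]  S=[0.9966]  K=[0.5398; 0.2247]  nu=[0.3576]  x^+=[0.6108, 3.9755]  P^+=[0.3401 0.5401; 0.5401 3.0711]
step 4: x^-=[0.8768, 4.8591]  P^-=[0.6758 0.9736; 0.9736 4.7039]  S=[0.9854]  K=[0.5475; 0.3197]  nu=[-4.1166]  x^+=[-1.3770, 3.5429]  P^+=[0.3804 0.8011; 0.8011 4.6031]
step 5: x^-=[-1.1014, 3.9269]  P^-=[0.7578 1.4178; 1.4178 7.0057]  S=[0.9882]  K=[0.5660; 0.4422]  nu=[0.5512]  x^+=[-0.7894, 4.1707]  P^+=[0.4412 1.1704; 1.1704 6.8124]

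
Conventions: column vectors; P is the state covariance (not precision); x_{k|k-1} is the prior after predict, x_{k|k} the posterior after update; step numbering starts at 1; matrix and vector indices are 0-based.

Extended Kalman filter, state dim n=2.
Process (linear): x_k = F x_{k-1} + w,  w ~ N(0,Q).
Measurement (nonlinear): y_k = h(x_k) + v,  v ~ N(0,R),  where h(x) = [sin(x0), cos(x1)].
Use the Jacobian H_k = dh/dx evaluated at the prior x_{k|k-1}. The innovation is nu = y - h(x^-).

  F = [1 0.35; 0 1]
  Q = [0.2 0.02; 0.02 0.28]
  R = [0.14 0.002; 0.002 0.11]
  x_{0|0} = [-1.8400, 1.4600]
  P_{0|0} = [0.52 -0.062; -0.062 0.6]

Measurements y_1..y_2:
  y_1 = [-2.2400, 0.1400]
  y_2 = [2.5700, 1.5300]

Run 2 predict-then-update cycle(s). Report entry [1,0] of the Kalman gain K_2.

step 1: x^-=[-1.3290, 1.4600]  P^-=[0.7501 0.1680; 0.1680 0.8800]  H_jac=[0.2394 0.0000; 0.0000 -0.9939]  S=[0.1830 -0.0380; -0.0380 0.9792]  K=[0.9537 -0.1335; 0.0347 -0.8918]  nu=[-1.2691, 0.0294]  x^+=[-2.5433, 1.3897]  P^+=[0.5565 0.0129; 0.0129 0.0986]
step 2: x^-=[-2.0569, 1.3897]  P^-=[0.7776 0.0674; 0.0674 0.3786]  H_jac=[-0.4672 0.0000; 0.0000 -0.9836]  S=[0.3097 0.0330; 0.0330 0.4763]  K=[-1.1667 -0.0584; -0.0186 -0.7806]  nu=[3.4542, 1.3499]  x^+=[-6.1658, 0.2719]  P^+=[0.3499 0.0089; 0.0089 0.0873]

K[1,0] = -0.0186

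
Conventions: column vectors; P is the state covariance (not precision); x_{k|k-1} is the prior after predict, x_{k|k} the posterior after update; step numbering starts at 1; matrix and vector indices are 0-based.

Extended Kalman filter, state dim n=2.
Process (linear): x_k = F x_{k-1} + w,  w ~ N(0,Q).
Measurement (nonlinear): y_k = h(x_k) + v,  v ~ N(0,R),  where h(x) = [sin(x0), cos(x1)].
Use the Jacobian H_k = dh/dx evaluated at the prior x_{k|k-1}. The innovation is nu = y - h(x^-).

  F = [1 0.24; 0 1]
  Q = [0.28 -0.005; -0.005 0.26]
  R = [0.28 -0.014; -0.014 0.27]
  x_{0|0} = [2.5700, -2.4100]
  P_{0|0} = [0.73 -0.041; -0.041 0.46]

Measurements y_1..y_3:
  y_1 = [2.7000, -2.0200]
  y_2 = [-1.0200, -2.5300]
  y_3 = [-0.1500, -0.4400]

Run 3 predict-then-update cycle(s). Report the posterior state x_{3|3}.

step 1: x^-=[1.9916, -2.4100]  P^-=[1.0168 0.0644; 0.0644 0.7200]  H_jac=[-0.4085 0.0000; 0.0000 0.6681]  S=[0.4497 -0.0316; -0.0316 0.5913]  K=[-0.9220 0.0235; -0.0014 0.8133]  nu=[1.7872, -1.2759]  x^+=[0.3137, -3.4502]  P^+=[0.6328 0.0288; 0.0288 0.3287]
step 2: x^-=[-0.5144, -3.4502]  P^-=[0.9456 0.1027; 0.1027 0.5887]  H_jac=[0.8706 0.0000; 0.0000 -0.3038]  S=[0.9967 -0.0412; -0.0412 0.3243]  K=[0.8263 0.0087; 0.0673 -0.5429]  nu=[-0.5280, -1.5772]  x^+=[-0.9644, -2.6295]  P^+=[0.2656 0.0304; 0.0304 0.4856]
step 3: x^-=[-1.5954, -2.6295]  P^-=[0.5882 0.1419; 0.1419 0.7456]  H_jac=[-0.0246 0.0000; 0.0000 0.4900]  S=[0.2804 -0.0157; -0.0157 0.4490]  K=[-0.0431 0.1534; 0.0332 0.8148]  nu=[0.8497, 0.4317]  x^+=[-1.5658, -2.2495]  P^+=[0.5769 0.0857; 0.0857 0.4481]

x_post = [-1.5658, -2.2495]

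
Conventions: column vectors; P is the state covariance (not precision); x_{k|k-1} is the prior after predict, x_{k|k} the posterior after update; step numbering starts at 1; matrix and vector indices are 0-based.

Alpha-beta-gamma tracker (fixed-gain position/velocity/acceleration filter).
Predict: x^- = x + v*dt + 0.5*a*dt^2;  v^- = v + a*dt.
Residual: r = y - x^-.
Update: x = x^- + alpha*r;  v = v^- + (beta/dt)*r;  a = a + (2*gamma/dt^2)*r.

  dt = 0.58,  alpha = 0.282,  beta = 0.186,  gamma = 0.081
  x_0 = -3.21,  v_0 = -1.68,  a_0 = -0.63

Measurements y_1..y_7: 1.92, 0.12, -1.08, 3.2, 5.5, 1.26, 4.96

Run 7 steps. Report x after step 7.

x_post = 9.3058

step 1: x_pred=-4.2904  r=6.2104  x^+=-2.5390  v^+=-0.0538  a^+=2.3607
step 2: x_pred=-2.1732  r=2.2932  x^+=-1.5265  v^+=2.0508  a^+=3.4650
step 3: x_pred=0.2458  r=-1.3258  x^+=-0.1281  v^+=3.6354  a^+=2.8266
step 4: x_pred=2.4559  r=0.7441  x^+=2.6657  v^+=5.5134  a^+=3.1849
step 5: x_pred=6.3992  r=-0.8992  x^+=6.1456  v^+=7.0723  a^+=2.7519
step 6: x_pred=10.7104  r=-9.4504  x^+=8.0454  v^+=5.6378  a^+=-1.7991
step 7: x_pred=11.0127  r=-6.0527  x^+=9.3058  v^+=2.6532  a^+=-4.7139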